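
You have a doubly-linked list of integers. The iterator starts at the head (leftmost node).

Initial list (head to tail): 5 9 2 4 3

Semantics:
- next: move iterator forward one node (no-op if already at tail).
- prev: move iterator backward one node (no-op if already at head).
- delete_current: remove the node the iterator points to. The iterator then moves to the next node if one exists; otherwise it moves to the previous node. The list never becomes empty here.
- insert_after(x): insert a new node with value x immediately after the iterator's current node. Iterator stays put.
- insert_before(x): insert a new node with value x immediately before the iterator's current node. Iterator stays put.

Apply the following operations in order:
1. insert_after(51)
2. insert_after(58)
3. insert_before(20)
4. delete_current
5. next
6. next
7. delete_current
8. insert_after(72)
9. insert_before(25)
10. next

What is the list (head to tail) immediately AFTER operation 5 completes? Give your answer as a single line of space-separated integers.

Answer: 20 58 51 9 2 4 3

Derivation:
After 1 (insert_after(51)): list=[5, 51, 9, 2, 4, 3] cursor@5
After 2 (insert_after(58)): list=[5, 58, 51, 9, 2, 4, 3] cursor@5
After 3 (insert_before(20)): list=[20, 5, 58, 51, 9, 2, 4, 3] cursor@5
After 4 (delete_current): list=[20, 58, 51, 9, 2, 4, 3] cursor@58
After 5 (next): list=[20, 58, 51, 9, 2, 4, 3] cursor@51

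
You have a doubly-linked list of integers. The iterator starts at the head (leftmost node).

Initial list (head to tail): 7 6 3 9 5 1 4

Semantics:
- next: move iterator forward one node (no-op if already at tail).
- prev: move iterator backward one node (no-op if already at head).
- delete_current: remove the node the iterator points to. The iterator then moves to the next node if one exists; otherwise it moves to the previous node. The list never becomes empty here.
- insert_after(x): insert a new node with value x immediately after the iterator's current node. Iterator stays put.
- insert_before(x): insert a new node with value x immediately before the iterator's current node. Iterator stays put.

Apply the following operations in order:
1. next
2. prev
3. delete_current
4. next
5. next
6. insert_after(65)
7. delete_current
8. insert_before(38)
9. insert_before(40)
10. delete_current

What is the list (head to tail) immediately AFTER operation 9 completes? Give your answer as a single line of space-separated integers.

Answer: 6 3 38 40 65 5 1 4

Derivation:
After 1 (next): list=[7, 6, 3, 9, 5, 1, 4] cursor@6
After 2 (prev): list=[7, 6, 3, 9, 5, 1, 4] cursor@7
After 3 (delete_current): list=[6, 3, 9, 5, 1, 4] cursor@6
After 4 (next): list=[6, 3, 9, 5, 1, 4] cursor@3
After 5 (next): list=[6, 3, 9, 5, 1, 4] cursor@9
After 6 (insert_after(65)): list=[6, 3, 9, 65, 5, 1, 4] cursor@9
After 7 (delete_current): list=[6, 3, 65, 5, 1, 4] cursor@65
After 8 (insert_before(38)): list=[6, 3, 38, 65, 5, 1, 4] cursor@65
After 9 (insert_before(40)): list=[6, 3, 38, 40, 65, 5, 1, 4] cursor@65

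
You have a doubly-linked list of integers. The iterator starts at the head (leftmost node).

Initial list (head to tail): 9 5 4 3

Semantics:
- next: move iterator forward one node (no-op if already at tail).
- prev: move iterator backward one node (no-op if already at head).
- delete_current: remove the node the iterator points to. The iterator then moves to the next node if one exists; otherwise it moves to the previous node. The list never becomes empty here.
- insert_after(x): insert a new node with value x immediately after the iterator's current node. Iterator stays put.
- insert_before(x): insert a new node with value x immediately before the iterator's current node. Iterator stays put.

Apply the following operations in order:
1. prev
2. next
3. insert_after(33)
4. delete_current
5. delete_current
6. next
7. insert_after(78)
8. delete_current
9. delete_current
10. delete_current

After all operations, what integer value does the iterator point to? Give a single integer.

Answer: 9

Derivation:
After 1 (prev): list=[9, 5, 4, 3] cursor@9
After 2 (next): list=[9, 5, 4, 3] cursor@5
After 3 (insert_after(33)): list=[9, 5, 33, 4, 3] cursor@5
After 4 (delete_current): list=[9, 33, 4, 3] cursor@33
After 5 (delete_current): list=[9, 4, 3] cursor@4
After 6 (next): list=[9, 4, 3] cursor@3
After 7 (insert_after(78)): list=[9, 4, 3, 78] cursor@3
After 8 (delete_current): list=[9, 4, 78] cursor@78
After 9 (delete_current): list=[9, 4] cursor@4
After 10 (delete_current): list=[9] cursor@9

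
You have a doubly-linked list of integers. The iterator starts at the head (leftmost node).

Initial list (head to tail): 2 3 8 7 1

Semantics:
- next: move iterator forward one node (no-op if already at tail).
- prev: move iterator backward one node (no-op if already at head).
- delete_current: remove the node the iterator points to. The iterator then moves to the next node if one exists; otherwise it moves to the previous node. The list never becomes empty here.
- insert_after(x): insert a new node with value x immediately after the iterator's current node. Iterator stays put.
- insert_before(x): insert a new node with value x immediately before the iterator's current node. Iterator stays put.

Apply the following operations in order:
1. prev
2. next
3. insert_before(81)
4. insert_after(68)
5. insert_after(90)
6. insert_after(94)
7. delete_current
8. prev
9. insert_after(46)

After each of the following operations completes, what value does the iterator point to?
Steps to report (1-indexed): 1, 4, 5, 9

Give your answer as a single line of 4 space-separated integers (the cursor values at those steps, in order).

After 1 (prev): list=[2, 3, 8, 7, 1] cursor@2
After 2 (next): list=[2, 3, 8, 7, 1] cursor@3
After 3 (insert_before(81)): list=[2, 81, 3, 8, 7, 1] cursor@3
After 4 (insert_after(68)): list=[2, 81, 3, 68, 8, 7, 1] cursor@3
After 5 (insert_after(90)): list=[2, 81, 3, 90, 68, 8, 7, 1] cursor@3
After 6 (insert_after(94)): list=[2, 81, 3, 94, 90, 68, 8, 7, 1] cursor@3
After 7 (delete_current): list=[2, 81, 94, 90, 68, 8, 7, 1] cursor@94
After 8 (prev): list=[2, 81, 94, 90, 68, 8, 7, 1] cursor@81
After 9 (insert_after(46)): list=[2, 81, 46, 94, 90, 68, 8, 7, 1] cursor@81

Answer: 2 3 3 81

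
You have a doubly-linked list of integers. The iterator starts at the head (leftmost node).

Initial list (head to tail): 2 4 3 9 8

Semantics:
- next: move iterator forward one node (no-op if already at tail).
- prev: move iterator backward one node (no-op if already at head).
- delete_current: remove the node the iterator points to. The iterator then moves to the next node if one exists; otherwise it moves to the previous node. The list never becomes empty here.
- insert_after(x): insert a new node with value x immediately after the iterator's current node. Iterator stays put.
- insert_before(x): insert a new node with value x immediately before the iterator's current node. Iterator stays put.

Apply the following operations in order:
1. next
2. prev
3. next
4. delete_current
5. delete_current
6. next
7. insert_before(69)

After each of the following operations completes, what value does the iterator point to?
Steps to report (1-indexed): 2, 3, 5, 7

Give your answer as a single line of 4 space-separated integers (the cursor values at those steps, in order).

Answer: 2 4 9 8

Derivation:
After 1 (next): list=[2, 4, 3, 9, 8] cursor@4
After 2 (prev): list=[2, 4, 3, 9, 8] cursor@2
After 3 (next): list=[2, 4, 3, 9, 8] cursor@4
After 4 (delete_current): list=[2, 3, 9, 8] cursor@3
After 5 (delete_current): list=[2, 9, 8] cursor@9
After 6 (next): list=[2, 9, 8] cursor@8
After 7 (insert_before(69)): list=[2, 9, 69, 8] cursor@8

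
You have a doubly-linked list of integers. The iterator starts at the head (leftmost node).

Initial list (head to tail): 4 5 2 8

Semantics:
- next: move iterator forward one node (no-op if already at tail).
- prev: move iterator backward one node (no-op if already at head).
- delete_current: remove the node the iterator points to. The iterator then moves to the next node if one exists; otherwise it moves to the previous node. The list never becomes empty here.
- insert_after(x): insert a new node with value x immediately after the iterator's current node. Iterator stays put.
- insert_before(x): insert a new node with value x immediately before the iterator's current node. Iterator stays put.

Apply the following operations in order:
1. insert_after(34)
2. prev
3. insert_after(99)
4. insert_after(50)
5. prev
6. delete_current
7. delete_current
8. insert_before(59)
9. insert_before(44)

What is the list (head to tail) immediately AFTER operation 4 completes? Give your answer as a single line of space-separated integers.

Answer: 4 50 99 34 5 2 8

Derivation:
After 1 (insert_after(34)): list=[4, 34, 5, 2, 8] cursor@4
After 2 (prev): list=[4, 34, 5, 2, 8] cursor@4
After 3 (insert_after(99)): list=[4, 99, 34, 5, 2, 8] cursor@4
After 4 (insert_after(50)): list=[4, 50, 99, 34, 5, 2, 8] cursor@4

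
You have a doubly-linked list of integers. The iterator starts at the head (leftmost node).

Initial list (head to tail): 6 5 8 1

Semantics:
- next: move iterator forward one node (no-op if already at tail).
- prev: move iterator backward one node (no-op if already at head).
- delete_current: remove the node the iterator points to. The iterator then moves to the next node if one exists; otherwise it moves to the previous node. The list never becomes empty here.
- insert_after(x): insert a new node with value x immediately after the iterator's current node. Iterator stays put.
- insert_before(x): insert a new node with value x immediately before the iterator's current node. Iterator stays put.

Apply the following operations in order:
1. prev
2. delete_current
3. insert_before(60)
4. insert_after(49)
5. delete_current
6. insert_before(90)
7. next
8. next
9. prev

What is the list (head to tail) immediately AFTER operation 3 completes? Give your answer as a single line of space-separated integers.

Answer: 60 5 8 1

Derivation:
After 1 (prev): list=[6, 5, 8, 1] cursor@6
After 2 (delete_current): list=[5, 8, 1] cursor@5
After 3 (insert_before(60)): list=[60, 5, 8, 1] cursor@5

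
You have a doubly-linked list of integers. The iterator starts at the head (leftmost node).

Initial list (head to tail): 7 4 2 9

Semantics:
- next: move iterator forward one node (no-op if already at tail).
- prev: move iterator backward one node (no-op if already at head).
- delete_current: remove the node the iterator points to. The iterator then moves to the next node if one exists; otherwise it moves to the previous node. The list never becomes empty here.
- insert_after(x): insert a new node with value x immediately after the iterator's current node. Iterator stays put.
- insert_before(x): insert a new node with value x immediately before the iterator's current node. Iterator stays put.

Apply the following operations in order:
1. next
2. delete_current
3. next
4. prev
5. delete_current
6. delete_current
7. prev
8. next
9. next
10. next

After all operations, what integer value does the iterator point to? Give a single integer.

After 1 (next): list=[7, 4, 2, 9] cursor@4
After 2 (delete_current): list=[7, 2, 9] cursor@2
After 3 (next): list=[7, 2, 9] cursor@9
After 4 (prev): list=[7, 2, 9] cursor@2
After 5 (delete_current): list=[7, 9] cursor@9
After 6 (delete_current): list=[7] cursor@7
After 7 (prev): list=[7] cursor@7
After 8 (next): list=[7] cursor@7
After 9 (next): list=[7] cursor@7
After 10 (next): list=[7] cursor@7

Answer: 7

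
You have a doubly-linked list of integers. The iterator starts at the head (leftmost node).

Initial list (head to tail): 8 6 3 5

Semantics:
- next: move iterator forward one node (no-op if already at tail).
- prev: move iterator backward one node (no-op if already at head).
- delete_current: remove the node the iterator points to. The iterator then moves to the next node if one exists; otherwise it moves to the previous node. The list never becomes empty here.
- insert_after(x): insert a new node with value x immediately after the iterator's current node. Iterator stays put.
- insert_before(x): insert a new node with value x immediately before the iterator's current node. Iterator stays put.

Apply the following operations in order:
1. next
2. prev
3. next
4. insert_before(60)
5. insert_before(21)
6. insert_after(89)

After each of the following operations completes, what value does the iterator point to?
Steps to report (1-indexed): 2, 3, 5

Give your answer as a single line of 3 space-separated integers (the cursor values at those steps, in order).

After 1 (next): list=[8, 6, 3, 5] cursor@6
After 2 (prev): list=[8, 6, 3, 5] cursor@8
After 3 (next): list=[8, 6, 3, 5] cursor@6
After 4 (insert_before(60)): list=[8, 60, 6, 3, 5] cursor@6
After 5 (insert_before(21)): list=[8, 60, 21, 6, 3, 5] cursor@6
After 6 (insert_after(89)): list=[8, 60, 21, 6, 89, 3, 5] cursor@6

Answer: 8 6 6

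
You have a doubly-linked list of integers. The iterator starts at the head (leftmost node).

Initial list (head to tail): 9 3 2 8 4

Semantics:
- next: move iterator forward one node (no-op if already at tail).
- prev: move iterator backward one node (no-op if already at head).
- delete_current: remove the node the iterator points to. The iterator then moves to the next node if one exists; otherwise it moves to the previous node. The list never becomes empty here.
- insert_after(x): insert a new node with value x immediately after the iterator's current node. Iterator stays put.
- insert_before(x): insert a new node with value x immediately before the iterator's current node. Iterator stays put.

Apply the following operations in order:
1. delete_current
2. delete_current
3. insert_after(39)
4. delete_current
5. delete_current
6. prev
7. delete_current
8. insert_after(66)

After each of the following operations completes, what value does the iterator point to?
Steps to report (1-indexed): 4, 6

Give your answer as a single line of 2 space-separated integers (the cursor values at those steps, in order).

After 1 (delete_current): list=[3, 2, 8, 4] cursor@3
After 2 (delete_current): list=[2, 8, 4] cursor@2
After 3 (insert_after(39)): list=[2, 39, 8, 4] cursor@2
After 4 (delete_current): list=[39, 8, 4] cursor@39
After 5 (delete_current): list=[8, 4] cursor@8
After 6 (prev): list=[8, 4] cursor@8
After 7 (delete_current): list=[4] cursor@4
After 8 (insert_after(66)): list=[4, 66] cursor@4

Answer: 39 8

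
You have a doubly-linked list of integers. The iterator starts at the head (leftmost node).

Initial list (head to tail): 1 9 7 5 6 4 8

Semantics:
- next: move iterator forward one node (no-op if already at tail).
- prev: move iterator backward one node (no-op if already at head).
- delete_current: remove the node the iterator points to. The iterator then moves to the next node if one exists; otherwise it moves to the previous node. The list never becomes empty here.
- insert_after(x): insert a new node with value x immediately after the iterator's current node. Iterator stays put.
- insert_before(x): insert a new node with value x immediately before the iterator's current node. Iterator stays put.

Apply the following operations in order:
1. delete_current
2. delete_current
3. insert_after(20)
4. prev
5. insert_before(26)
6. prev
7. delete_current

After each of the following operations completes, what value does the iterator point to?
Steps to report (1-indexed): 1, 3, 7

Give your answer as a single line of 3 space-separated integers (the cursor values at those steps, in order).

Answer: 9 7 7

Derivation:
After 1 (delete_current): list=[9, 7, 5, 6, 4, 8] cursor@9
After 2 (delete_current): list=[7, 5, 6, 4, 8] cursor@7
After 3 (insert_after(20)): list=[7, 20, 5, 6, 4, 8] cursor@7
After 4 (prev): list=[7, 20, 5, 6, 4, 8] cursor@7
After 5 (insert_before(26)): list=[26, 7, 20, 5, 6, 4, 8] cursor@7
After 6 (prev): list=[26, 7, 20, 5, 6, 4, 8] cursor@26
After 7 (delete_current): list=[7, 20, 5, 6, 4, 8] cursor@7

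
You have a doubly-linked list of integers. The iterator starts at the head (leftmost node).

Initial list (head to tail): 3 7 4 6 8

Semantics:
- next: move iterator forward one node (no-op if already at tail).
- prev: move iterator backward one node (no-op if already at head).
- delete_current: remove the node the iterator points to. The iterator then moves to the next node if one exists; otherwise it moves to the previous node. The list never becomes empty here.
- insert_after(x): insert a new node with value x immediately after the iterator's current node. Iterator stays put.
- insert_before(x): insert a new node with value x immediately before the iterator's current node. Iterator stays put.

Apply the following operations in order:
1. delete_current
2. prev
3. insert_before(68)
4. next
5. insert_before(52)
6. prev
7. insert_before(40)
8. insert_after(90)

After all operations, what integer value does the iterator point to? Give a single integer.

After 1 (delete_current): list=[7, 4, 6, 8] cursor@7
After 2 (prev): list=[7, 4, 6, 8] cursor@7
After 3 (insert_before(68)): list=[68, 7, 4, 6, 8] cursor@7
After 4 (next): list=[68, 7, 4, 6, 8] cursor@4
After 5 (insert_before(52)): list=[68, 7, 52, 4, 6, 8] cursor@4
After 6 (prev): list=[68, 7, 52, 4, 6, 8] cursor@52
After 7 (insert_before(40)): list=[68, 7, 40, 52, 4, 6, 8] cursor@52
After 8 (insert_after(90)): list=[68, 7, 40, 52, 90, 4, 6, 8] cursor@52

Answer: 52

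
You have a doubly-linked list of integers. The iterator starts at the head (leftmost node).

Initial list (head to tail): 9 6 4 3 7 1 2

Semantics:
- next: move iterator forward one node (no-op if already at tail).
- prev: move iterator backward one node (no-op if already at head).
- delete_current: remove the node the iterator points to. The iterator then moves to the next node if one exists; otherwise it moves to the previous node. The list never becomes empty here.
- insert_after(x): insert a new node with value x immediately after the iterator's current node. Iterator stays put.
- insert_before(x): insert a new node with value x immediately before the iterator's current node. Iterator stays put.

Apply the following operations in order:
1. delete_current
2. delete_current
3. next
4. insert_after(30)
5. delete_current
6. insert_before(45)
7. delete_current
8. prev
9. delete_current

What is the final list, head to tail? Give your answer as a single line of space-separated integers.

Answer: 4 7 1 2

Derivation:
After 1 (delete_current): list=[6, 4, 3, 7, 1, 2] cursor@6
After 2 (delete_current): list=[4, 3, 7, 1, 2] cursor@4
After 3 (next): list=[4, 3, 7, 1, 2] cursor@3
After 4 (insert_after(30)): list=[4, 3, 30, 7, 1, 2] cursor@3
After 5 (delete_current): list=[4, 30, 7, 1, 2] cursor@30
After 6 (insert_before(45)): list=[4, 45, 30, 7, 1, 2] cursor@30
After 7 (delete_current): list=[4, 45, 7, 1, 2] cursor@7
After 8 (prev): list=[4, 45, 7, 1, 2] cursor@45
After 9 (delete_current): list=[4, 7, 1, 2] cursor@7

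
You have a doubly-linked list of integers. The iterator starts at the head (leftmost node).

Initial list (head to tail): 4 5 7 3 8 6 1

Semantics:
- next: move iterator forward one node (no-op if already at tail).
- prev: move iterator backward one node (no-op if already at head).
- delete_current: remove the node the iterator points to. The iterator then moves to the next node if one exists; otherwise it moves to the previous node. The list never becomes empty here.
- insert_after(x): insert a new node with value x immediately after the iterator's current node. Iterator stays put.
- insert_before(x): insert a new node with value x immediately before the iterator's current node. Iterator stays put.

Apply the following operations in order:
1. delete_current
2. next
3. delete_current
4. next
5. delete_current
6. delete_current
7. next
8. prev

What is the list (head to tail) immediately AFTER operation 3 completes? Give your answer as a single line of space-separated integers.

After 1 (delete_current): list=[5, 7, 3, 8, 6, 1] cursor@5
After 2 (next): list=[5, 7, 3, 8, 6, 1] cursor@7
After 3 (delete_current): list=[5, 3, 8, 6, 1] cursor@3

Answer: 5 3 8 6 1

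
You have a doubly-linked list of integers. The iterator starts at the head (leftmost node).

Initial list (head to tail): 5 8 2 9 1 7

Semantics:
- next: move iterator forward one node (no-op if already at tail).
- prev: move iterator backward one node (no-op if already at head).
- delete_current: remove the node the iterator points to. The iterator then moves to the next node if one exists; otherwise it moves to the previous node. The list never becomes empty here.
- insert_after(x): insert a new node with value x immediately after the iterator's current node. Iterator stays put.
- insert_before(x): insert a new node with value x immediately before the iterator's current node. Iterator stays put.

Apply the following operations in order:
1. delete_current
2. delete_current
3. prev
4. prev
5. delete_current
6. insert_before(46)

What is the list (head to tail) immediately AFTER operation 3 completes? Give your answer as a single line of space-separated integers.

Answer: 2 9 1 7

Derivation:
After 1 (delete_current): list=[8, 2, 9, 1, 7] cursor@8
After 2 (delete_current): list=[2, 9, 1, 7] cursor@2
After 3 (prev): list=[2, 9, 1, 7] cursor@2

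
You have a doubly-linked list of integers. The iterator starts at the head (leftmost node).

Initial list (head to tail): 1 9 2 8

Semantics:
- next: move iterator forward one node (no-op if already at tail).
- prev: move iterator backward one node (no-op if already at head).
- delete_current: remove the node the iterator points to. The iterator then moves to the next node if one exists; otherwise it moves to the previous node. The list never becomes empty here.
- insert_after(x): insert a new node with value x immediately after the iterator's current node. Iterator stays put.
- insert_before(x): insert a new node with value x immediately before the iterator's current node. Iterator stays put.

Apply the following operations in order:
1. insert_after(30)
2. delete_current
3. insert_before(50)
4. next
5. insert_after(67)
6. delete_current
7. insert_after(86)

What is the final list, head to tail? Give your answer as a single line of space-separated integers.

Answer: 50 30 67 86 2 8

Derivation:
After 1 (insert_after(30)): list=[1, 30, 9, 2, 8] cursor@1
After 2 (delete_current): list=[30, 9, 2, 8] cursor@30
After 3 (insert_before(50)): list=[50, 30, 9, 2, 8] cursor@30
After 4 (next): list=[50, 30, 9, 2, 8] cursor@9
After 5 (insert_after(67)): list=[50, 30, 9, 67, 2, 8] cursor@9
After 6 (delete_current): list=[50, 30, 67, 2, 8] cursor@67
After 7 (insert_after(86)): list=[50, 30, 67, 86, 2, 8] cursor@67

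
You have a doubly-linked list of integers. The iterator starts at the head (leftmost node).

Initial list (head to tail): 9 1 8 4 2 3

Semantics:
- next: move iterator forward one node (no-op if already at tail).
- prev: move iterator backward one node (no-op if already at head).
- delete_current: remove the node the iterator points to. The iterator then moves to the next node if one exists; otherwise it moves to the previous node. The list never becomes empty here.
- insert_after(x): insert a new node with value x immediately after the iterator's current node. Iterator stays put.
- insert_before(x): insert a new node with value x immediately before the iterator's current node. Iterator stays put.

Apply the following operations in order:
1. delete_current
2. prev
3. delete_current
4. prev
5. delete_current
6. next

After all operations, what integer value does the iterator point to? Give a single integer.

After 1 (delete_current): list=[1, 8, 4, 2, 3] cursor@1
After 2 (prev): list=[1, 8, 4, 2, 3] cursor@1
After 3 (delete_current): list=[8, 4, 2, 3] cursor@8
After 4 (prev): list=[8, 4, 2, 3] cursor@8
After 5 (delete_current): list=[4, 2, 3] cursor@4
After 6 (next): list=[4, 2, 3] cursor@2

Answer: 2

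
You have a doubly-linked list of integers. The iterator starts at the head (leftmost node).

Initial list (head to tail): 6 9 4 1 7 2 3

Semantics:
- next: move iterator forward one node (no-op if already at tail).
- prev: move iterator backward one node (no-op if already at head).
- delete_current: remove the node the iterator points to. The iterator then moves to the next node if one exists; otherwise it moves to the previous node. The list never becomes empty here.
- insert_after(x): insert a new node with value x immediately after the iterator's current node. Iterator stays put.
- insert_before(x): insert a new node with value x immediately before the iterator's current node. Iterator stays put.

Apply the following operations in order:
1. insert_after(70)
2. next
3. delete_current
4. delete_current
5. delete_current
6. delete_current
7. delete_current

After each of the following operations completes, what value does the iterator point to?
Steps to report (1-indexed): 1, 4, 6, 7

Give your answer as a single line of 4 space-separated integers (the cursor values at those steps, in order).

Answer: 6 4 7 2

Derivation:
After 1 (insert_after(70)): list=[6, 70, 9, 4, 1, 7, 2, 3] cursor@6
After 2 (next): list=[6, 70, 9, 4, 1, 7, 2, 3] cursor@70
After 3 (delete_current): list=[6, 9, 4, 1, 7, 2, 3] cursor@9
After 4 (delete_current): list=[6, 4, 1, 7, 2, 3] cursor@4
After 5 (delete_current): list=[6, 1, 7, 2, 3] cursor@1
After 6 (delete_current): list=[6, 7, 2, 3] cursor@7
After 7 (delete_current): list=[6, 2, 3] cursor@2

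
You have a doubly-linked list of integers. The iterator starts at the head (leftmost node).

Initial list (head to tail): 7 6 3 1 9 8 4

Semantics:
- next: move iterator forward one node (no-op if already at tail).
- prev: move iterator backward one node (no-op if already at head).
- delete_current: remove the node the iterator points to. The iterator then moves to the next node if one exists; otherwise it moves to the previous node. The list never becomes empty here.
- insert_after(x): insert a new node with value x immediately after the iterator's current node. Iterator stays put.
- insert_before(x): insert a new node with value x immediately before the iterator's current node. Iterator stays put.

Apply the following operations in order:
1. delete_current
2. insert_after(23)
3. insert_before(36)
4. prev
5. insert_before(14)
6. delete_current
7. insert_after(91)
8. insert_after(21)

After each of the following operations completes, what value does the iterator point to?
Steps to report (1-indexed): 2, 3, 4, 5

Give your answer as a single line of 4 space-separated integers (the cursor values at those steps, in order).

Answer: 6 6 36 36

Derivation:
After 1 (delete_current): list=[6, 3, 1, 9, 8, 4] cursor@6
After 2 (insert_after(23)): list=[6, 23, 3, 1, 9, 8, 4] cursor@6
After 3 (insert_before(36)): list=[36, 6, 23, 3, 1, 9, 8, 4] cursor@6
After 4 (prev): list=[36, 6, 23, 3, 1, 9, 8, 4] cursor@36
After 5 (insert_before(14)): list=[14, 36, 6, 23, 3, 1, 9, 8, 4] cursor@36
After 6 (delete_current): list=[14, 6, 23, 3, 1, 9, 8, 4] cursor@6
After 7 (insert_after(91)): list=[14, 6, 91, 23, 3, 1, 9, 8, 4] cursor@6
After 8 (insert_after(21)): list=[14, 6, 21, 91, 23, 3, 1, 9, 8, 4] cursor@6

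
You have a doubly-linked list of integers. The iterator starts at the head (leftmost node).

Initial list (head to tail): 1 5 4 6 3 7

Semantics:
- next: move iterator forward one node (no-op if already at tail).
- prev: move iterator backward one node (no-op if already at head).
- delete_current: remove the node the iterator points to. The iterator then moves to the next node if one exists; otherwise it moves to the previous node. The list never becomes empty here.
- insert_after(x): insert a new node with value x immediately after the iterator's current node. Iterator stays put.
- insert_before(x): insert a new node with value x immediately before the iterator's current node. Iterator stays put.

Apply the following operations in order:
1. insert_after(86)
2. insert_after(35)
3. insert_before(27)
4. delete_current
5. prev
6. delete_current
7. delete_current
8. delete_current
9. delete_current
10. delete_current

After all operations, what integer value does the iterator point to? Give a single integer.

Answer: 6

Derivation:
After 1 (insert_after(86)): list=[1, 86, 5, 4, 6, 3, 7] cursor@1
After 2 (insert_after(35)): list=[1, 35, 86, 5, 4, 6, 3, 7] cursor@1
After 3 (insert_before(27)): list=[27, 1, 35, 86, 5, 4, 6, 3, 7] cursor@1
After 4 (delete_current): list=[27, 35, 86, 5, 4, 6, 3, 7] cursor@35
After 5 (prev): list=[27, 35, 86, 5, 4, 6, 3, 7] cursor@27
After 6 (delete_current): list=[35, 86, 5, 4, 6, 3, 7] cursor@35
After 7 (delete_current): list=[86, 5, 4, 6, 3, 7] cursor@86
After 8 (delete_current): list=[5, 4, 6, 3, 7] cursor@5
After 9 (delete_current): list=[4, 6, 3, 7] cursor@4
After 10 (delete_current): list=[6, 3, 7] cursor@6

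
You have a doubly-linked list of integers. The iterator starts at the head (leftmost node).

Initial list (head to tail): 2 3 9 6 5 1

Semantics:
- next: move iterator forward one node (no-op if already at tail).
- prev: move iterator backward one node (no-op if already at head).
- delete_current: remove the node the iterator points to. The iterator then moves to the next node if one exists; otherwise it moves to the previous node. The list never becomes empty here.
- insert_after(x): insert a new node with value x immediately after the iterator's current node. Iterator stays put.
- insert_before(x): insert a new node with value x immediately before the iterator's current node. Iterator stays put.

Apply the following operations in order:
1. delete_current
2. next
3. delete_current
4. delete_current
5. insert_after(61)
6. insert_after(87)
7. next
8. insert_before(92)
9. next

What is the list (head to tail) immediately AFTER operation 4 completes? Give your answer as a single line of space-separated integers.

Answer: 3 5 1

Derivation:
After 1 (delete_current): list=[3, 9, 6, 5, 1] cursor@3
After 2 (next): list=[3, 9, 6, 5, 1] cursor@9
After 3 (delete_current): list=[3, 6, 5, 1] cursor@6
After 4 (delete_current): list=[3, 5, 1] cursor@5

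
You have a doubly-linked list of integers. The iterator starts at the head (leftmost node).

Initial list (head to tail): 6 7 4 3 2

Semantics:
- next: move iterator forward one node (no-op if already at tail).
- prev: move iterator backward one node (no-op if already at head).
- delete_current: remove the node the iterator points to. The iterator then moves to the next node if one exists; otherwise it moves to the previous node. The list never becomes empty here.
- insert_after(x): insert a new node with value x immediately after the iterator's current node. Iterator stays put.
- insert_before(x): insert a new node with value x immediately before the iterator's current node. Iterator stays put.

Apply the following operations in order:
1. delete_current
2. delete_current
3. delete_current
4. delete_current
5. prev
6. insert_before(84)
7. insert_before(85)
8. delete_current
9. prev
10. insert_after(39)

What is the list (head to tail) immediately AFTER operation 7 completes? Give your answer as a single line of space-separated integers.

After 1 (delete_current): list=[7, 4, 3, 2] cursor@7
After 2 (delete_current): list=[4, 3, 2] cursor@4
After 3 (delete_current): list=[3, 2] cursor@3
After 4 (delete_current): list=[2] cursor@2
After 5 (prev): list=[2] cursor@2
After 6 (insert_before(84)): list=[84, 2] cursor@2
After 7 (insert_before(85)): list=[84, 85, 2] cursor@2

Answer: 84 85 2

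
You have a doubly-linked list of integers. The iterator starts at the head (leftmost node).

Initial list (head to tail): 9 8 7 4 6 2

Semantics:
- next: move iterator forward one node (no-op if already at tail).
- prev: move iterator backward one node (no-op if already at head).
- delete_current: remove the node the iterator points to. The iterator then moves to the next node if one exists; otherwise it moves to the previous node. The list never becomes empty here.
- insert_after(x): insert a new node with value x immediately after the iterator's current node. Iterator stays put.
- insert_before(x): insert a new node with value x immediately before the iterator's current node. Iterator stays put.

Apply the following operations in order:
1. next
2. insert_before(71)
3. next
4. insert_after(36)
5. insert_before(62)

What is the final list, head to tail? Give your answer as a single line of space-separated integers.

After 1 (next): list=[9, 8, 7, 4, 6, 2] cursor@8
After 2 (insert_before(71)): list=[9, 71, 8, 7, 4, 6, 2] cursor@8
After 3 (next): list=[9, 71, 8, 7, 4, 6, 2] cursor@7
After 4 (insert_after(36)): list=[9, 71, 8, 7, 36, 4, 6, 2] cursor@7
After 5 (insert_before(62)): list=[9, 71, 8, 62, 7, 36, 4, 6, 2] cursor@7

Answer: 9 71 8 62 7 36 4 6 2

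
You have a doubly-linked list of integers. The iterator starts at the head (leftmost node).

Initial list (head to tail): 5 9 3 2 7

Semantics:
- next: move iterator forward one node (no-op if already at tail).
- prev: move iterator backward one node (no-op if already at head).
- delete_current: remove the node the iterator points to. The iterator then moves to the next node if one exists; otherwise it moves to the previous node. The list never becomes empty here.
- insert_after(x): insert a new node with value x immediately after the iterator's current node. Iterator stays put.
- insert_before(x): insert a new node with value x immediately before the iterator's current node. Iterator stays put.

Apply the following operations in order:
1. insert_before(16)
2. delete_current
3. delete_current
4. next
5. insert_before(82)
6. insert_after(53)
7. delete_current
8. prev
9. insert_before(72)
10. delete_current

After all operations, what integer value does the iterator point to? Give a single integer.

Answer: 53

Derivation:
After 1 (insert_before(16)): list=[16, 5, 9, 3, 2, 7] cursor@5
After 2 (delete_current): list=[16, 9, 3, 2, 7] cursor@9
After 3 (delete_current): list=[16, 3, 2, 7] cursor@3
After 4 (next): list=[16, 3, 2, 7] cursor@2
After 5 (insert_before(82)): list=[16, 3, 82, 2, 7] cursor@2
After 6 (insert_after(53)): list=[16, 3, 82, 2, 53, 7] cursor@2
After 7 (delete_current): list=[16, 3, 82, 53, 7] cursor@53
After 8 (prev): list=[16, 3, 82, 53, 7] cursor@82
After 9 (insert_before(72)): list=[16, 3, 72, 82, 53, 7] cursor@82
After 10 (delete_current): list=[16, 3, 72, 53, 7] cursor@53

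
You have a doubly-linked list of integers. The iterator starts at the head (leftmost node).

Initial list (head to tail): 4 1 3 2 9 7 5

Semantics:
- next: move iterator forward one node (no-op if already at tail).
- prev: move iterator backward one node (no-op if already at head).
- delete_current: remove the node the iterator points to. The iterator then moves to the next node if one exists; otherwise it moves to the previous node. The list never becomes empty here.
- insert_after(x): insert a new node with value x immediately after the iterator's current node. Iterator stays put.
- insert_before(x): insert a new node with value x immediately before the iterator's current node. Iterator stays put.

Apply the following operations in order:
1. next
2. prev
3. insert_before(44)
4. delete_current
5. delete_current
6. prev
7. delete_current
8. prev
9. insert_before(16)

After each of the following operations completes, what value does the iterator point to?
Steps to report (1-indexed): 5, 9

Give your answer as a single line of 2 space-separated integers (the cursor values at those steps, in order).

Answer: 3 3

Derivation:
After 1 (next): list=[4, 1, 3, 2, 9, 7, 5] cursor@1
After 2 (prev): list=[4, 1, 3, 2, 9, 7, 5] cursor@4
After 3 (insert_before(44)): list=[44, 4, 1, 3, 2, 9, 7, 5] cursor@4
After 4 (delete_current): list=[44, 1, 3, 2, 9, 7, 5] cursor@1
After 5 (delete_current): list=[44, 3, 2, 9, 7, 5] cursor@3
After 6 (prev): list=[44, 3, 2, 9, 7, 5] cursor@44
After 7 (delete_current): list=[3, 2, 9, 7, 5] cursor@3
After 8 (prev): list=[3, 2, 9, 7, 5] cursor@3
After 9 (insert_before(16)): list=[16, 3, 2, 9, 7, 5] cursor@3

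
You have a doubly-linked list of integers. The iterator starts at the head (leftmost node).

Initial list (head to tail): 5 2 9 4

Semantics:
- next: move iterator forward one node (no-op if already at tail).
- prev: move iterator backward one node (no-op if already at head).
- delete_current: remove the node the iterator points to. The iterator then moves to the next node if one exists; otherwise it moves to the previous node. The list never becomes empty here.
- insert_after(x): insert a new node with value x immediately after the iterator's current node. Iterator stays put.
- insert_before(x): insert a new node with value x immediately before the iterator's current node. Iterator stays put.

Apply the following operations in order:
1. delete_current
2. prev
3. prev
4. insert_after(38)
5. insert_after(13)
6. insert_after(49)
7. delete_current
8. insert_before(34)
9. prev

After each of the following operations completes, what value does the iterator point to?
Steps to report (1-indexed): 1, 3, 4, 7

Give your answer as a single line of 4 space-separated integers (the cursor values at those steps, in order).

Answer: 2 2 2 49

Derivation:
After 1 (delete_current): list=[2, 9, 4] cursor@2
After 2 (prev): list=[2, 9, 4] cursor@2
After 3 (prev): list=[2, 9, 4] cursor@2
After 4 (insert_after(38)): list=[2, 38, 9, 4] cursor@2
After 5 (insert_after(13)): list=[2, 13, 38, 9, 4] cursor@2
After 6 (insert_after(49)): list=[2, 49, 13, 38, 9, 4] cursor@2
After 7 (delete_current): list=[49, 13, 38, 9, 4] cursor@49
After 8 (insert_before(34)): list=[34, 49, 13, 38, 9, 4] cursor@49
After 9 (prev): list=[34, 49, 13, 38, 9, 4] cursor@34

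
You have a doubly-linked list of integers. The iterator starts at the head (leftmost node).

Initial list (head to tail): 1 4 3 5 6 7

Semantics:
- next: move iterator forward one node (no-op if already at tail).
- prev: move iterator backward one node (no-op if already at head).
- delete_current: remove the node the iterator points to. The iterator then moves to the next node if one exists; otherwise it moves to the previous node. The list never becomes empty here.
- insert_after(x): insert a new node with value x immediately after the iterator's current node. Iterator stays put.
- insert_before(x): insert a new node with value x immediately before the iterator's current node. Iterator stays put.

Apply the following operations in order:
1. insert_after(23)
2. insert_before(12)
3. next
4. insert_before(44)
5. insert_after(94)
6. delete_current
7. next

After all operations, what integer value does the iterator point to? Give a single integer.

Answer: 4

Derivation:
After 1 (insert_after(23)): list=[1, 23, 4, 3, 5, 6, 7] cursor@1
After 2 (insert_before(12)): list=[12, 1, 23, 4, 3, 5, 6, 7] cursor@1
After 3 (next): list=[12, 1, 23, 4, 3, 5, 6, 7] cursor@23
After 4 (insert_before(44)): list=[12, 1, 44, 23, 4, 3, 5, 6, 7] cursor@23
After 5 (insert_after(94)): list=[12, 1, 44, 23, 94, 4, 3, 5, 6, 7] cursor@23
After 6 (delete_current): list=[12, 1, 44, 94, 4, 3, 5, 6, 7] cursor@94
After 7 (next): list=[12, 1, 44, 94, 4, 3, 5, 6, 7] cursor@4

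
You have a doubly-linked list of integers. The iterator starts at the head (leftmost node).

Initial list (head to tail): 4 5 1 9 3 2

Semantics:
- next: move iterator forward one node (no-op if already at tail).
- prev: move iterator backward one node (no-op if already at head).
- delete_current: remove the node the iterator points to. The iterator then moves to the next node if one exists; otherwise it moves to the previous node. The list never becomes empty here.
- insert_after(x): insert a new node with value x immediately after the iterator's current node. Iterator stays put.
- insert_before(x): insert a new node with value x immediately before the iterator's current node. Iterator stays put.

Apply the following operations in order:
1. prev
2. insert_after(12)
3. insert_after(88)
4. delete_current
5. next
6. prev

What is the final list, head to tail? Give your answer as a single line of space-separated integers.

Answer: 88 12 5 1 9 3 2

Derivation:
After 1 (prev): list=[4, 5, 1, 9, 3, 2] cursor@4
After 2 (insert_after(12)): list=[4, 12, 5, 1, 9, 3, 2] cursor@4
After 3 (insert_after(88)): list=[4, 88, 12, 5, 1, 9, 3, 2] cursor@4
After 4 (delete_current): list=[88, 12, 5, 1, 9, 3, 2] cursor@88
After 5 (next): list=[88, 12, 5, 1, 9, 3, 2] cursor@12
After 6 (prev): list=[88, 12, 5, 1, 9, 3, 2] cursor@88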